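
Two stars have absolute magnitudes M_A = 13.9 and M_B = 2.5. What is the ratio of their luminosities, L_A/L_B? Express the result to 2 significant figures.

ΔM = M_A − M_B = 11.4
L_A/L_B = 10^(−0.4 ΔM) = 10^-4.560 = 2.754×10^-5

L_A/L_B ≈ 2.8×10^-5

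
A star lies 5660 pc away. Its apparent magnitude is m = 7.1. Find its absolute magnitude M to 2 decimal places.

M ≈ -6.66

5 log₁₀(d/10 pc) = 5 log₁₀(5660) − 5 = 13.764
M = m − 5 log₁₀(d/10) = 7.1 − 13.764 = -6.664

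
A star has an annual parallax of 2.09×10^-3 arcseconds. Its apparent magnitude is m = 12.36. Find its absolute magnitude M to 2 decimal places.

M ≈ 3.96

d = 1/p = 1/2.09×10^-3″ = 478.5 pc
5 log₁₀(d/10 pc) = 5 log₁₀(478.5) − 5 = 8.399
M = m − 5 log₁₀(d/10) = 12.36 − 8.399 = 3.961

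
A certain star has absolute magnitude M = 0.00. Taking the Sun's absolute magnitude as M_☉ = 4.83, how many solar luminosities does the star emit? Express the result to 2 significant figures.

M − M_☉ = 0.00 − 4.83 = -4.830
L/L_☉ = 10^(−0.4 (M − M_☉)) = 10^1.932 = 85.51

L/L_☉ ≈ 86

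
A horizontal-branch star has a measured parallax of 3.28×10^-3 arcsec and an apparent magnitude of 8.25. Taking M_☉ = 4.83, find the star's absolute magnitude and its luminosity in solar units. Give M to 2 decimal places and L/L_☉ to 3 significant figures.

M ≈ 0.83; L/L_☉ ≈ 39.8

d = 1/p = 1/3.28×10^-3″ = 304.9 pc
M = m − 5 log₁₀ d + 5 = 8.25 − 5·2.4841 + 5 = 0.829
M − M_☉ = 0.829 − 4.83 = -4.001
L/L_☉ = 10^(−0.4 × -4.001) = 39.83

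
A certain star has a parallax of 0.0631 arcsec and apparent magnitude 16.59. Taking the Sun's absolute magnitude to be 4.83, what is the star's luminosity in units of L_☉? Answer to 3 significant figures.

L/L_☉ ≈ 4.97×10^-5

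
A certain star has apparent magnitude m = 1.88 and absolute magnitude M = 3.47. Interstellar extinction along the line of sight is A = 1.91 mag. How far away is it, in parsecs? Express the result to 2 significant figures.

m − M = 5 log₁₀(d/10 pc) + A  ⇒  1.88 − (3.47) − 1.91 = 5 log₁₀(d/10)
-3.500 = 5 log₁₀(d/10)
log₁₀ d = (m − M − A)/5 + 1 = 0.3000
d = 10^0.3000 = 1.995 pc

d ≈ 2.0 pc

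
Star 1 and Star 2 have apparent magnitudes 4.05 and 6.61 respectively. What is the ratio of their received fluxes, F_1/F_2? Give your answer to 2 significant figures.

F_1/F_2 ≈ 11

Δm = 4.05 − (6.61) = -2.56
Flux ratio = 10^(−0.4 Δm) = 10^(−0.4 × -2.56) = 10^1.024 = 10.57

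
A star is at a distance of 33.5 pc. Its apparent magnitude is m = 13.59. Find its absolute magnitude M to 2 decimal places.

M ≈ 10.96

5 log₁₀(d/10 pc) = 5 log₁₀(33.50) − 5 = 2.625
M = m − 5 log₁₀(d/10) = 13.59 − 2.625 = 10.965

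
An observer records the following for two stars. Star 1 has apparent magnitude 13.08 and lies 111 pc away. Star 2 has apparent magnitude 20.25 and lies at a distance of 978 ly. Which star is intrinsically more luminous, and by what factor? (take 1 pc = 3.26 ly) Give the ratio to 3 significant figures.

Star 1 is more luminous, by a factor of 101.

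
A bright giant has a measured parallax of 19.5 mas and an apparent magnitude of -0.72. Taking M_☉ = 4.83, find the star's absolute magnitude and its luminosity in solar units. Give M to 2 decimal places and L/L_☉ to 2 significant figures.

M ≈ -4.27; L/L_☉ ≈ 4400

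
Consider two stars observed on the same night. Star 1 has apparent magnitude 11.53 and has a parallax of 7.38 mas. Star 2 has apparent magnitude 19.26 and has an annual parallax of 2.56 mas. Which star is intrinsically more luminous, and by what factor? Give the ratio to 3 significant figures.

Star 1 is more luminous, by a factor of 149.

Star 1: p = 7.38 mas = 7.38×10^-3″ → d = 1/p = 135.5 pc
Star 1: M = m − 5 log₁₀ d + 5 = 11.53 − 5·2.1319 + 5 = 5.870
Star 2: p = 2.56 mas = 2.56×10^-3″ → d = 1/p = 390.6 pc
Star 2: M = m − 5 log₁₀ d + 5 = 19.26 − 5·2.5918 + 5 = 11.301
ΔM = M_1 − M_2 = 5.870 − (11.301) = -5.431; smaller M is more luminous → Star 1.
L ratio = 10^(0.4 |ΔM|) = 10^2.172 = 148.7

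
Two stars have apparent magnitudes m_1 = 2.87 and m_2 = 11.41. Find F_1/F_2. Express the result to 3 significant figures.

Δm = 2.87 − (11.41) = -8.54
Flux ratio = 10^(−0.4 Δm) = 10^(−0.4 × -8.54) = 10^3.416 = 2606

F_1/F_2 ≈ 2610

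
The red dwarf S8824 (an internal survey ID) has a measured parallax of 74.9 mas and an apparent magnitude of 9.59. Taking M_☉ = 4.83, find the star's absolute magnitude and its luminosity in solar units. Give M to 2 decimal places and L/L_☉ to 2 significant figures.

d = 1/p = 1000/74.9 mas = 13.35 pc
M = m − 5 log₁₀ d + 5 = 9.59 − 5·1.1255 + 5 = 8.962
M − M_☉ = 8.962 − 4.83 = 4.132
L/L_☉ = 10^(−0.4 × 4.132) = 0.02223

M ≈ 8.96; L/L_☉ ≈ 0.022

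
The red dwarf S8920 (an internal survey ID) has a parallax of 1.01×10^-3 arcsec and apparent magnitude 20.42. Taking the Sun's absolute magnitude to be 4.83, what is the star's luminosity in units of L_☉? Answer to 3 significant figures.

L/L_☉ ≈ 5.69×10^-3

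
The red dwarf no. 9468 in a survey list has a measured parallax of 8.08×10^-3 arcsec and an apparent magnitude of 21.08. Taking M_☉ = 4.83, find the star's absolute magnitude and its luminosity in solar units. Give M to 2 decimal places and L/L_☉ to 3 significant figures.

M ≈ 15.62; L/L_☉ ≈ 4.84×10^-5

d = 1/p = 1/8.08×10^-3″ = 123.8 pc
M = m − 5 log₁₀ d + 5 = 21.08 − 5·2.0926 + 5 = 15.617
M − M_☉ = 15.617 − 4.83 = 10.787
L/L_☉ = 10^(−0.4 × 10.787) = 4.844×10^-5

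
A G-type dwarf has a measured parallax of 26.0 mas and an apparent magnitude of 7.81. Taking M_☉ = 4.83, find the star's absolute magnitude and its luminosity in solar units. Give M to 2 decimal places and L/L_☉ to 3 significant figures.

M ≈ 4.88; L/L_☉ ≈ 0.951

d = 1/p = 1000/26.0 mas = 38.46 pc
M = m − 5 log₁₀ d + 5 = 7.81 − 5·1.5850 + 5 = 4.885
M − M_☉ = 4.885 − 4.83 = 0.055
L/L_☉ = 10^(−0.4 × 0.055) = 0.9507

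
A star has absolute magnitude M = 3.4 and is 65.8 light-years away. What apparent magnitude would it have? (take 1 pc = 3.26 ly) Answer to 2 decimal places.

d = 65.8 ly / 3.26 = 20.18 pc
m = M + 5 log₁₀ d − 5 = 3.4 + 5·1.3050 − 5 = 4.925

m ≈ 4.93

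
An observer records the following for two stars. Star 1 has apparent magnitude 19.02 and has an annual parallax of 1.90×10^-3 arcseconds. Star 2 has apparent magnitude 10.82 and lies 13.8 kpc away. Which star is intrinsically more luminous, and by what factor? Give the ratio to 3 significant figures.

Star 1: d = 1/p = 1/1.90×10^-3″ = 526.3 pc
Star 1: M = m − 5 log₁₀ d + 5 = 19.02 − 5·2.7212 + 5 = 10.414
Star 2: d = 13.8 kpc = 13800 pc
Star 2: M = m − 5 log₁₀ d + 5 = 10.82 − 5·4.1399 + 5 = -4.879
ΔM = M_1 − M_2 = 10.414 − (-4.879) = 15.293; smaller M is more luminous → Star 2.
L ratio = 10^(0.4 |ΔM|) = 10^6.117 = 1.310×10^6

Star 2 is more luminous, by a factor of 1.31×10^6.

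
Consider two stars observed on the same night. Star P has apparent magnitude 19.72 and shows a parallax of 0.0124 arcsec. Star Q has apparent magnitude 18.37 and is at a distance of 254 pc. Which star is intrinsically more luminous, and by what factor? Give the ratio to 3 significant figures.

Star Q is more luminous, by a factor of 34.4.

Star P: d = 1/p = 1/0.0124″ = 80.65 pc
Star P: M = m − 5 log₁₀ d + 5 = 19.72 − 5·1.9066 + 5 = 15.187
Star Q: M = m − 5 log₁₀ d + 5 = 18.37 − 5·2.4048 + 5 = 11.346
ΔM = M_P − M_Q = 15.187 − (11.346) = 3.841; smaller M is more luminous → Star Q.
L ratio = 10^(0.4 |ΔM|) = 10^1.537 = 34.40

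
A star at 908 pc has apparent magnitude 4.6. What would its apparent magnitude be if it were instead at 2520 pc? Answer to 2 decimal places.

Flux ∝ 1/d², so Δm = 5 log₁₀(d₂/d₁) = 5 log₁₀(2520/908) = 2.217
m₂ = m₁ + Δm = 4.6 + (2.217) = 6.817

m ≈ 6.82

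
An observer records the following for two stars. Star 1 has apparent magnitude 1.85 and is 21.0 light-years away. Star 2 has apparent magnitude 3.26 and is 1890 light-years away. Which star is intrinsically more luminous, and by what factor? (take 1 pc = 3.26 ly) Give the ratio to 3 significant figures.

Star 2 is more luminous, by a factor of 2210.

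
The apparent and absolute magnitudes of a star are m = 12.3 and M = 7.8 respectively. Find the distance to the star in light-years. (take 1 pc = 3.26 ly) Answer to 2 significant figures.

d ≈ 260 ly

μ = m − M = 4.500
m − M = 5 log₁₀ d − 5
log₁₀ d = (m − M)/5 + 1 = 1.9000
d = 10^1.9000 = 79.43 pc
= 259.0 ly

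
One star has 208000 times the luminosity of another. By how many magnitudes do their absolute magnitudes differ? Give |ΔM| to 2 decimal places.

|ΔM| ≈ 13.30

Pogson: ΔM = −2.5 log₁₀(ratio) = −2.5 log₁₀(208000) = −2.5 × 5.3181 = -13.295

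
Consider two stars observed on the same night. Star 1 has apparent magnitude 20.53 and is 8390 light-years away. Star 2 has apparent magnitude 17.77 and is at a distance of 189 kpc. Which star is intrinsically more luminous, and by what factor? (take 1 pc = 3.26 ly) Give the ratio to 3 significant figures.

Star 1: d = 8390 ly / 3.26 = 2574 pc
Star 1: M = m − 5 log₁₀ d + 5 = 20.53 − 5·3.4105 + 5 = 8.477
Star 2: d = 189 kpc = 189000 pc
Star 2: M = m − 5 log₁₀ d + 5 = 17.77 − 5·5.2765 + 5 = -3.612
ΔM = M_1 − M_2 = 8.477 − (-3.612) = 12.090; smaller M is more luminous → Star 2.
L ratio = 10^(0.4 |ΔM|) = 10^4.836 = 68520

Star 2 is more luminous, by a factor of 68500.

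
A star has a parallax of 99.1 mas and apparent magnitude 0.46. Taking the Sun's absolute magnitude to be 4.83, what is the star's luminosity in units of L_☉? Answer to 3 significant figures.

d = 1/p = 1000/99.1 mas = 10.09 pc
M = m − 5 log₁₀ d + 5 = 0.46 − 5·1.0039 + 5 = 0.440
M − M_☉ = 0.440 − 4.83 = -4.390
L/L_☉ = 10^(−0.4 × -4.390) = 57.00

L/L_☉ ≈ 57.0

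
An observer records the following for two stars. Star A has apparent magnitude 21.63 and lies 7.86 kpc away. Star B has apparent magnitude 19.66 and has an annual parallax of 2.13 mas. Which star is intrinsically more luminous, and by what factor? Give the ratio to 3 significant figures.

Star A is more luminous, by a factor of 45.7.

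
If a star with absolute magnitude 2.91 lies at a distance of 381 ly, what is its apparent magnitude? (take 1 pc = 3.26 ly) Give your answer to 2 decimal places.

d = 381 ly / 3.26 = 116.9 pc
m = M + 5 log₁₀ d − 5 = 2.91 + 5·2.0677 − 5 = 8.249

m ≈ 8.25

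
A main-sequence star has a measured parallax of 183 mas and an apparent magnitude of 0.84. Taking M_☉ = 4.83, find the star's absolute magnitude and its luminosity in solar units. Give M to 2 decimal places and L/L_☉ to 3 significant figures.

d = 1/p = 1000/183 mas = 5.464 pc
M = m − 5 log₁₀ d + 5 = 0.84 − 5·0.7375 + 5 = 2.152
M − M_☉ = 2.152 − 4.83 = -2.678
L/L_☉ = 10^(−0.4 × -2.678) = 11.78

M ≈ 2.15; L/L_☉ ≈ 11.8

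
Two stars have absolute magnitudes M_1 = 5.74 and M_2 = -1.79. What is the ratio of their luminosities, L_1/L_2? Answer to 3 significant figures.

L_1/L_2 ≈ 9.73×10^-4

ΔM = M_1 − M_2 = 7.53
L_1/L_2 = 10^(−0.4 ΔM) = 10^-3.012 = 9.727×10^-4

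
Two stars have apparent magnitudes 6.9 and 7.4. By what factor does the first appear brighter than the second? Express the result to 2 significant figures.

Δm = 6.9 − (7.4) = -0.5
Flux ratio = 10^(−0.4 Δm) = 10^(−0.4 × -0.5) = 10^0.200 = 1.585

1.6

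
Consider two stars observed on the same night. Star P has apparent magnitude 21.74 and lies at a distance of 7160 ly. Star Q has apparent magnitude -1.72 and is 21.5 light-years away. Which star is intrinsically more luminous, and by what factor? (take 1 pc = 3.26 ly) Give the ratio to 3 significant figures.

Star Q is more luminous, by a factor of 21800.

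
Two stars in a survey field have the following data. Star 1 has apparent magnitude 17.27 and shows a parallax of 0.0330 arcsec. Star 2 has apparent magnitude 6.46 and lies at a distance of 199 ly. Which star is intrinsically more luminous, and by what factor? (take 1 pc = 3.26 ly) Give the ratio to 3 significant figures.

Star 1: d = 1/p = 1/0.0330″ = 30.30 pc
Star 1: M = m − 5 log₁₀ d + 5 = 17.27 − 5·1.4815 + 5 = 14.863
Star 2: d = 199 ly / 3.26 = 61.04 pc
Star 2: M = m − 5 log₁₀ d + 5 = 6.46 − 5·1.7856 + 5 = 2.532
ΔM = M_1 − M_2 = 14.863 − (2.532) = 12.331; smaller M is more luminous → Star 2.
L ratio = 10^(0.4 |ΔM|) = 10^4.932 = 85570

Star 2 is more luminous, by a factor of 85600.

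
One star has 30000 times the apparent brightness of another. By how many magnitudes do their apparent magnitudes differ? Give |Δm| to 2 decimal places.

|Δm| ≈ 11.19

Pogson: Δm = −2.5 log₁₀(ratio) = −2.5 log₁₀(30000) = −2.5 × 4.4771 = -11.193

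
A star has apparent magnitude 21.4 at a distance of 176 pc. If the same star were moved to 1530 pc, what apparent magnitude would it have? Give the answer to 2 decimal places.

m ≈ 26.10

Flux ∝ 1/d², so Δm = 5 log₁₀(d₂/d₁) = 5 log₁₀(1530/176) = 4.696
m₂ = m₁ + Δm = 21.4 + (4.696) = 26.096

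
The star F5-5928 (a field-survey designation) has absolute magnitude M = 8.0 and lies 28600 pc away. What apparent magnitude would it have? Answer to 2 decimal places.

m ≈ 25.28

m = M + 5 log₁₀ d − 5 = 8.0 + 5·4.4564 − 5 = 25.282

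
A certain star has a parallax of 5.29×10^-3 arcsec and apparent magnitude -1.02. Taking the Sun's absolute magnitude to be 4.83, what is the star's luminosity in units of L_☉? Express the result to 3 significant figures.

L/L_☉ ≈ 78200

d = 1/p = 1/5.29×10^-3″ = 189.0 pc
M = m − 5 log₁₀ d + 5 = -1.02 − 5·2.2765 + 5 = -7.403
M − M_☉ = -7.403 − 4.83 = -12.233
L/L_☉ = 10^(−0.4 × -12.233) = 78180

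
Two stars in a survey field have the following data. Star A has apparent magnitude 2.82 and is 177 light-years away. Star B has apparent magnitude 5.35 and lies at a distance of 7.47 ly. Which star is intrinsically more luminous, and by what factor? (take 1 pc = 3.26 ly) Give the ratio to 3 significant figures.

Star A: d = 177 ly / 3.26 = 54.29 pc
Star A: M = m − 5 log₁₀ d + 5 = 2.82 − 5·1.7348 + 5 = -0.854
Star B: d = 7.47 ly / 3.26 = 2.291 pc
Star B: M = m − 5 log₁₀ d + 5 = 5.35 − 5·0.3601 + 5 = 8.549
ΔM = M_A − M_B = -0.854 − (8.549) = -9.403; smaller M is more luminous → Star A.
L ratio = 10^(0.4 |ΔM|) = 10^3.761 = 5772

Star A is more luminous, by a factor of 5770.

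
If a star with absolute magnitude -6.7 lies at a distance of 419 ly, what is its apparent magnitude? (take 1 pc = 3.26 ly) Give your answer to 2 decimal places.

d = 419 ly / 3.26 = 128.5 pc
m = M + 5 log₁₀ d − 5 = -6.7 + 5·2.1090 − 5 = -1.155

m ≈ -1.16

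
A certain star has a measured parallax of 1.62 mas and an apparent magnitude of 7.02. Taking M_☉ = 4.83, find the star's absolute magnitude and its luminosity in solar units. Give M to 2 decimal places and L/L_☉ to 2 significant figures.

M ≈ -1.93; L/L_☉ ≈ 510

d = 1/p = 1000/1.62 mas = 617.3 pc
M = m − 5 log₁₀ d + 5 = 7.02 − 5·2.7905 + 5 = -1.932
M − M_☉ = -1.932 − 4.83 = -6.762
L/L_☉ = 10^(−0.4 × -6.762) = 507.0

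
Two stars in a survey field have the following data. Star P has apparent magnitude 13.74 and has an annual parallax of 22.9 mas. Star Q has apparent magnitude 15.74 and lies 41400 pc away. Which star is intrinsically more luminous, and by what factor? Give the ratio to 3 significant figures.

Star Q is more luminous, by a factor of 142000.

Star P: p = 22.9 mas = 0.0229″ → d = 1/p = 43.67 pc
Star P: M = m − 5 log₁₀ d + 5 = 13.74 − 5·1.6402 + 5 = 10.539
Star Q: M = m − 5 log₁₀ d + 5 = 15.74 − 5·4.6170 + 5 = -2.345
ΔM = M_P − M_Q = 10.539 − (-2.345) = 12.884; smaller M is more luminous → Star Q.
L ratio = 10^(0.4 |ΔM|) = 10^5.154 = 142500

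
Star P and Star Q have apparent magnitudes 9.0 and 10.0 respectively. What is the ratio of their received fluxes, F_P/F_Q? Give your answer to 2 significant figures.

Magnitude difference = -1.0
Flux ratio = 10^(−0.4 Δm) = 10^(−0.4 × -1.0) = 10^0.400 = 2.512

F_P/F_Q ≈ 2.5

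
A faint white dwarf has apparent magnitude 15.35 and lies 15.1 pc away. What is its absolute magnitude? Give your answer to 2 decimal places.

5 log₁₀(d/10 pc) = 5 log₁₀(15.10) − 5 = 0.895
M = m − 5 log₁₀(d/10) = 15.35 − 0.895 = 14.455

M ≈ 14.46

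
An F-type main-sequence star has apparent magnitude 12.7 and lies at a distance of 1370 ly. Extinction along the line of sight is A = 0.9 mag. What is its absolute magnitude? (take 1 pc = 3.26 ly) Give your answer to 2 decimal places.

d = 1370 ly / 3.26 = 420.2 pc
5 log₁₀(d/10 pc) = 5 log₁₀(420.2) − 5 = 8.118
M = m − 5 log₁₀(d/10) − A = 12.7 − 8.118 − 0.9 = 3.682

M ≈ 3.68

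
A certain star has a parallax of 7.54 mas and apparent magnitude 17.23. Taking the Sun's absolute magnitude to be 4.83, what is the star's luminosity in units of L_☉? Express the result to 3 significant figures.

L/L_☉ ≈ 1.93×10^-3

d = 1/p = 1000/7.54 mas = 132.6 pc
M = m − 5 log₁₀ d + 5 = 17.23 − 5·2.1226 + 5 = 11.617
M − M_☉ = 11.617 − 4.83 = 6.787
L/L_☉ = 10^(−0.4 × 6.787) = 1.929×10^-3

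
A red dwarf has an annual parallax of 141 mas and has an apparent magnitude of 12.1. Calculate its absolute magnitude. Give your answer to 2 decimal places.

p = 141 mas = 0.141″ → d = 1/p = 7.092 pc
5 log₁₀(d/10 pc) = 5 log₁₀(7.092) − 5 = -0.746
M = m − 5 log₁₀(d/10) = 12.1 + 0.746 = 12.846

M ≈ 12.85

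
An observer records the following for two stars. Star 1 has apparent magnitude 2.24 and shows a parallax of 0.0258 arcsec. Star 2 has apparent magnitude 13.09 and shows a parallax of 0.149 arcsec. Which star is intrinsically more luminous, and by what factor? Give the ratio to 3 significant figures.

Star 1 is more luminous, by a factor of 730000.

Star 1: d = 1/p = 1/0.0258″ = 38.76 pc
Star 1: M = m − 5 log₁₀ d + 5 = 2.24 − 5·1.5884 + 5 = -0.702
Star 2: d = 1/p = 1/0.149″ = 6.711 pc
Star 2: M = m − 5 log₁₀ d + 5 = 13.09 − 5·0.8268 + 5 = 13.956
ΔM = M_1 − M_2 = -0.702 − (13.956) = -14.658; smaller M is more luminous → Star 1.
L ratio = 10^(0.4 |ΔM|) = 10^5.863 = 729700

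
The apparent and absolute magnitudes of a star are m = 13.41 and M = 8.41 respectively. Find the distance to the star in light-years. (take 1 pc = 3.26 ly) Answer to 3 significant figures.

μ = m − M = 5.000
m − M = 5 log₁₀ d − 5
log₁₀ d = (m − M)/5 + 1 = 2.0000
d = 10^2.0000 = 100.0 pc
= 326.0 ly

d ≈ 326 ly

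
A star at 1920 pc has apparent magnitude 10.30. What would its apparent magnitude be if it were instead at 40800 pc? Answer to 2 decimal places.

Flux ∝ 1/d², so Δm = 5 log₁₀(d₂/d₁) = 5 log₁₀(40800/1920) = 6.637
m₂ = m₁ + Δm = 10.30 + (6.637) = 16.937

m ≈ 16.94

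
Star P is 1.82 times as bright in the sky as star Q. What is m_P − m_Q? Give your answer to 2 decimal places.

Pogson: Δm = −2.5 log₁₀(ratio) = −2.5 log₁₀(1.82) = −2.5 × 0.2601 = -0.650
Star P is brighter, so it has the smaller magnitude: the difference is negative.

m_P − m_Q ≈ -0.65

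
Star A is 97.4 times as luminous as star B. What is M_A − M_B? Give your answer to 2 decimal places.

M_A − M_B ≈ -4.97

Pogson: ΔM = −2.5 log₁₀(ratio) = −2.5 log₁₀(97.4) = −2.5 × 1.9886 = -4.971
Star A is brighter, so it has the smaller magnitude: the difference is negative.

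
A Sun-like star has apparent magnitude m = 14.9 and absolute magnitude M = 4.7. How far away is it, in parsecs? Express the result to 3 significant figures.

Distance modulus: m − M = 14.9 − (4.7) = 10.200
m − M = 5 log₁₀ d − 5
log₁₀ d = (m − M)/5 + 1 = 3.0400
d = 10^3.0400 = 1096 pc

d ≈ 1100 pc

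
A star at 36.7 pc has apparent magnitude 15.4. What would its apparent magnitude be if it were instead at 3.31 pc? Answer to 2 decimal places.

Flux ∝ 1/d², so Δm = 5 log₁₀(d₂/d₁) = 5 log₁₀(3.31/36.7) = -5.224
m₂ = m₁ + Δm = 15.4 + (-5.224) = 10.176

m ≈ 10.18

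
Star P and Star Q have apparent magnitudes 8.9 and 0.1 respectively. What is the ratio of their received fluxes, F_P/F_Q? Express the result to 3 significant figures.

F_P/F_Q ≈ 3.02×10^-4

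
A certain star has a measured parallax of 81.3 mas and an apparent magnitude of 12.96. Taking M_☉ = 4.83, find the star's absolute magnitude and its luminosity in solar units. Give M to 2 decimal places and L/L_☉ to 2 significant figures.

M ≈ 12.51; L/L_☉ ≈ 8.5×10^-4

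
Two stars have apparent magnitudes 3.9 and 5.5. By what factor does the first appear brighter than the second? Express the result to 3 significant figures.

Magnitude difference = -1.6
Flux ratio = 10^(−0.4 Δm) = 10^(−0.4 × -1.6) = 10^0.640 = 4.365

4.37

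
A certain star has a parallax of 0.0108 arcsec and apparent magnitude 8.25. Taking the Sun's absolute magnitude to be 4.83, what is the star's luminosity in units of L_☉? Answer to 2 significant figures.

L/L_☉ ≈ 3.7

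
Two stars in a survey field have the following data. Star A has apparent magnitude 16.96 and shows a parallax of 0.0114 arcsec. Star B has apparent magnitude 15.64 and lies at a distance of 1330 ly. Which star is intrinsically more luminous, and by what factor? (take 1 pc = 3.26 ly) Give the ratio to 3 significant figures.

Star B is more luminous, by a factor of 73.0.

Star A: d = 1/p = 1/0.0114″ = 87.72 pc
Star A: M = m − 5 log₁₀ d + 5 = 16.96 − 5·1.9431 + 5 = 12.245
Star B: d = 1330 ly / 3.26 = 408.0 pc
Star B: M = m − 5 log₁₀ d + 5 = 15.64 − 5·2.6106 + 5 = 7.587
ΔM = M_A − M_B = 12.245 − (7.587) = 4.658; smaller M is more luminous → Star B.
L ratio = 10^(0.4 |ΔM|) = 10^1.863 = 72.96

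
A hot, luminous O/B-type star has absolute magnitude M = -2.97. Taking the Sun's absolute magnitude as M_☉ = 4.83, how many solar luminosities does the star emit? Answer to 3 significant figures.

M − M_☉ = -2.97 − 4.83 = -7.800
L/L_☉ = 10^(−0.4 (M − M_☉)) = 10^3.120 = 1318

L/L_☉ ≈ 1320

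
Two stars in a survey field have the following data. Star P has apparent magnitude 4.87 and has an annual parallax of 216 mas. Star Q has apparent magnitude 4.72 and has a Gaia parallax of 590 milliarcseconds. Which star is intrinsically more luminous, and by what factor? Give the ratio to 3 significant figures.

Star P: p = 216 mas = 0.216″ → d = 1/p = 4.630 pc
Star P: M = m − 5 log₁₀ d + 5 = 4.87 − 5·0.6655 + 5 = 6.542
Star Q: p = 590 mas = 0.590″ → d = 1/p = 1.695 pc
Star Q: M = m − 5 log₁₀ d + 5 = 4.72 − 5·0.2291 + 5 = 8.574
ΔM = M_P − M_Q = 6.542 − (8.574) = -2.032; smaller M is more luminous → Star P.
L ratio = 10^(0.4 |ΔM|) = 10^0.813 = 6.498

Star P is more luminous, by a factor of 6.50.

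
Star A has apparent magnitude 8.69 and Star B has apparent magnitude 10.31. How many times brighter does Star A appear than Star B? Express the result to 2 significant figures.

4.4

Δm = 8.69 − (10.31) = -1.62
Flux ratio = 10^(−0.4 Δm) = 10^(−0.4 × -1.62) = 10^0.648 = 4.446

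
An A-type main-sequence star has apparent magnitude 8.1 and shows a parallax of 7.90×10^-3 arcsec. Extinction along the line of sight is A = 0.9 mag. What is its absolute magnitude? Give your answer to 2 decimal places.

M ≈ 1.69

d = 1/p = 1/7.90×10^-3″ = 126.6 pc
5 log₁₀(d/10 pc) = 5 log₁₀(126.6) − 5 = 5.512
M = m − 5 log₁₀(d/10) − A = 8.1 − 5.512 − 0.9 = 1.688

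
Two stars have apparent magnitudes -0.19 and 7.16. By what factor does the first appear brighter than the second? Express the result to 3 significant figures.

Magnitude difference = -7.35
Flux ratio = 10^(−0.4 Δm) = 10^(−0.4 × -7.35) = 10^2.940 = 871.0

871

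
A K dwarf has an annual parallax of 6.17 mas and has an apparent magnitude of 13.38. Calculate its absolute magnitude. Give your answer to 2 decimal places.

p = 6.17 mas = 6.17×10^-3″ → d = 1/p = 162.1 pc
5 log₁₀(d/10 pc) = 5 log₁₀(162.1) − 5 = 6.049
M = m − 5 log₁₀(d/10) = 13.38 − 6.049 = 7.331

M ≈ 7.33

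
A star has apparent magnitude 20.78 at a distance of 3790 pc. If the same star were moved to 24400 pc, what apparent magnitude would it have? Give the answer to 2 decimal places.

m ≈ 24.82

Flux ∝ 1/d², so Δm = 5 log₁₀(d₂/d₁) = 5 log₁₀(24400/3790) = 4.044
m₂ = m₁ + Δm = 20.78 + (4.044) = 24.824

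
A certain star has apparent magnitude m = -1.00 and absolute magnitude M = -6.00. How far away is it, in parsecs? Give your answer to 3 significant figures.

μ = m − M = 5.000
m − M = 5 log₁₀ d − 5
log₁₀ d = (m − M)/5 + 1 = 2.0000
d = 10^2.0000 = 100.0 pc

d ≈ 100 pc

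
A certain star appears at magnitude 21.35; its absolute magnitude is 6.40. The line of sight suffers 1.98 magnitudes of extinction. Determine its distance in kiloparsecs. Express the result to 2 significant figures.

d ≈ 3.9 kpc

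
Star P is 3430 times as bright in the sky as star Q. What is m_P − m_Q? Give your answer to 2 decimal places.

Pogson: Δm = −2.5 log₁₀(ratio) = −2.5 log₁₀(3430) = −2.5 × 3.5353 = -8.838
Star P is brighter, so it has the smaller magnitude: the difference is negative.

m_P − m_Q ≈ -8.84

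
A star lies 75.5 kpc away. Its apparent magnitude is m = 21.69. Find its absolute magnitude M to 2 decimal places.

d = 75.5 kpc = 75500 pc
5 log₁₀(d/10 pc) = 5 log₁₀(75500) − 5 = 19.390
M = m − 5 log₁₀(d/10) = 21.69 − 19.390 = 2.300

M ≈ 2.30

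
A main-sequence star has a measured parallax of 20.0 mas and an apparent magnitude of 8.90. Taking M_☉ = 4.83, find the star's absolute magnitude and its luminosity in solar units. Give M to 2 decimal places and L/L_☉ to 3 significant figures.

M ≈ 5.41; L/L_☉ ≈ 0.589

d = 1/p = 1000/20.0 mas = 50.00 pc
M = m − 5 log₁₀ d + 5 = 8.90 − 5·1.6990 + 5 = 5.405
M − M_☉ = 5.405 − 4.83 = 0.575
L/L_☉ = 10^(−0.4 × 0.575) = 0.5888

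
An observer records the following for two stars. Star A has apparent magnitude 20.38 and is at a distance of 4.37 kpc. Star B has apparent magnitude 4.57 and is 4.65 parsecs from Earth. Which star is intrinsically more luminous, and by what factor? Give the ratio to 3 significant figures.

Star A: d = 4.37 kpc = 4370 pc
Star A: M = m − 5 log₁₀ d + 5 = 20.38 − 5·3.6405 + 5 = 7.178
Star B: M = m − 5 log₁₀ d + 5 = 4.57 − 5·0.6675 + 5 = 6.233
ΔM = M_A − M_B = 7.178 − (6.233) = 0.945; smaller M is more luminous → Star B.
L ratio = 10^(0.4 |ΔM|) = 10^0.378 = 2.387

Star B is more luminous, by a factor of 2.39.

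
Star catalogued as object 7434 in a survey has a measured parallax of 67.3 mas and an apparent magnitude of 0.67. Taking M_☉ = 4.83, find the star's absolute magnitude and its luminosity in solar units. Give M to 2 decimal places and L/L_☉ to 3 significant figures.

M ≈ -0.19; L/L_☉ ≈ 102

d = 1/p = 1000/67.3 mas = 14.86 pc
M = m − 5 log₁₀ d + 5 = 0.67 − 5·1.1720 + 5 = -0.190
M − M_☉ = -0.190 − 4.83 = -5.020
L/L_☉ = 10^(−0.4 × -5.020) = 101.9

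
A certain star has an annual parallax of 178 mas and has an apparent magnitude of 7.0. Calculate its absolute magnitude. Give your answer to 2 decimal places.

p = 178 mas = 0.178″ → d = 1/p = 5.618 pc
5 log₁₀(d/10 pc) = 5 log₁₀(5.618) − 5 = -1.252
M = m − 5 log₁₀(d/10) = 7.0 + 1.252 = 8.252

M ≈ 8.25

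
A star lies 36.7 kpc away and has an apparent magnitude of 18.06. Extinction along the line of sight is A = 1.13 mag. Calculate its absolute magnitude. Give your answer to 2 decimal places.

d = 36.7 kpc = 36700 pc
5 log₁₀(d/10 pc) = 5 log₁₀(36700) − 5 = 17.823
M = m − 5 log₁₀(d/10) − A = 18.06 − 17.823 − 1.13 = -0.893

M ≈ -0.89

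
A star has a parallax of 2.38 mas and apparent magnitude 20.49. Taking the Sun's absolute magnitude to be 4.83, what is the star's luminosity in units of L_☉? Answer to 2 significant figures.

L/L_☉ ≈ 9.6×10^-4

d = 1/p = 1000/2.38 mas = 420.2 pc
M = m − 5 log₁₀ d + 5 = 20.49 − 5·2.6234 + 5 = 12.373
M − M_☉ = 12.373 − 4.83 = 7.543
L/L_☉ = 10^(−0.4 × 7.543) = 9.613×10^-4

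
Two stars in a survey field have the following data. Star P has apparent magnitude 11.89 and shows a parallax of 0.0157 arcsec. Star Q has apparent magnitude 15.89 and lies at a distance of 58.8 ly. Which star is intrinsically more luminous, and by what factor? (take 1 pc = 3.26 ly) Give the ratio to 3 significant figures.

Star P: d = 1/p = 1/0.0157″ = 63.69 pc
Star P: M = m − 5 log₁₀ d + 5 = 11.89 − 5·1.8041 + 5 = 7.869
Star Q: d = 58.8 ly / 3.26 = 18.04 pc
Star Q: M = m − 5 log₁₀ d + 5 = 15.89 − 5·1.2562 + 5 = 14.609
ΔM = M_P − M_Q = 7.869 − (14.609) = -6.740; smaller M is more luminous → Star P.
L ratio = 10^(0.4 |ΔM|) = 10^2.696 = 496.5

Star P is more luminous, by a factor of 496.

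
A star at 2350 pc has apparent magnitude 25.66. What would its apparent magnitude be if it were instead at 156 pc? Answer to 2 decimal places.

m ≈ 19.77

Flux ∝ 1/d², so Δm = 5 log₁₀(d₂/d₁) = 5 log₁₀(156/2350) = -5.890
m₂ = m₁ + Δm = 25.66 + (-5.890) = 19.770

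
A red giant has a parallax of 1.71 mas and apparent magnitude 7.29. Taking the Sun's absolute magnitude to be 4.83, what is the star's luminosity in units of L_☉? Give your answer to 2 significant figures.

L/L_☉ ≈ 350

d = 1/p = 1000/1.71 mas = 584.8 pc
M = m − 5 log₁₀ d + 5 = 7.29 − 5·2.7670 + 5 = -1.545
M − M_☉ = -1.545 − 4.83 = -6.375
L/L_☉ = 10^(−0.4 × -6.375) = 354.8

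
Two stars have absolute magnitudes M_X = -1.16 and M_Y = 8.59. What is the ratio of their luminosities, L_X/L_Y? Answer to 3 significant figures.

ΔM = M_X − M_Y = -9.75
L_X/L_Y = 10^(−0.4 ΔM) = 10^3.900 = 7943

L_X/L_Y ≈ 7940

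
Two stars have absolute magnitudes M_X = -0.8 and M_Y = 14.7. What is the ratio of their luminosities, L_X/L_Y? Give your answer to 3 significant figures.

ΔM = M_X − M_Y = -15.5
L_X/L_Y = 10^(−0.4 ΔM) = 10^6.200 = 1.585×10^6

L_X/L_Y ≈ 1.58×10^6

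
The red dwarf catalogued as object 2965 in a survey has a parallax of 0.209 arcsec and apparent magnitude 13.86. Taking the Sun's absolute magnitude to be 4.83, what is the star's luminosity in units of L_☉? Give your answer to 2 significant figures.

L/L_☉ ≈ 5.6×10^-5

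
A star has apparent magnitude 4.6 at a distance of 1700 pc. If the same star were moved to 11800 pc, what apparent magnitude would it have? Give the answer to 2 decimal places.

m ≈ 8.81

Flux ∝ 1/d², so Δm = 5 log₁₀(d₂/d₁) = 5 log₁₀(11800/1700) = 4.207
m₂ = m₁ + Δm = 4.6 + (4.207) = 8.807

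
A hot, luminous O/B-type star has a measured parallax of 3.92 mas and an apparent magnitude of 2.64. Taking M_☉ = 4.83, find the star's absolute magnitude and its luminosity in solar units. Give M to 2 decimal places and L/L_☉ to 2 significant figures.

d = 1/p = 1000/3.92 mas = 255.1 pc
M = m − 5 log₁₀ d + 5 = 2.64 − 5·2.4067 + 5 = -4.394
M − M_☉ = -4.394 − 4.83 = -9.224
L/L_☉ = 10^(−0.4 × -9.224) = 4891

M ≈ -4.39; L/L_☉ ≈ 4900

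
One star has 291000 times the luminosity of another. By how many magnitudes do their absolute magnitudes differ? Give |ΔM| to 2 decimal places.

Pogson: ΔM = −2.5 log₁₀(ratio) = −2.5 log₁₀(291000) = −2.5 × 5.4639 = -13.660

|ΔM| ≈ 13.66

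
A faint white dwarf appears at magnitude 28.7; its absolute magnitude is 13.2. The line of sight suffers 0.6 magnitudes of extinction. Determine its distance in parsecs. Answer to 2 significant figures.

d ≈ 9500 pc

m − M = 5 log₁₀(d/10 pc) + A  ⇒  28.7 − (13.2) − 0.6 = 5 log₁₀(d/10)
14.900 = 5 log₁₀(d/10)
log₁₀ d = (m − M − A)/5 + 1 = 3.9800
d = 10^3.9800 = 9550 pc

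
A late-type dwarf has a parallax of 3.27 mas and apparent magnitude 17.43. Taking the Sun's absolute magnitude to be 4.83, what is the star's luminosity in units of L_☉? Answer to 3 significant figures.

d = 1/p = 1000/3.27 mas = 305.8 pc
M = m − 5 log₁₀ d + 5 = 17.43 − 5·2.4855 + 5 = 10.003
M − M_☉ = 10.003 − 4.83 = 5.173
L/L_☉ = 10^(−0.4 × 5.173) = 8.529×10^-3

L/L_☉ ≈ 8.53×10^-3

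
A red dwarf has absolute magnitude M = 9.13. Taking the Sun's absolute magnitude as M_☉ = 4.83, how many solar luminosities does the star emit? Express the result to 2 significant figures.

L/L_☉ ≈ 0.019

M − M_☉ = 9.13 − 4.83 = 4.300
L/L_☉ = 10^(−0.4 (M − M_☉)) = 10^-1.720 = 0.01905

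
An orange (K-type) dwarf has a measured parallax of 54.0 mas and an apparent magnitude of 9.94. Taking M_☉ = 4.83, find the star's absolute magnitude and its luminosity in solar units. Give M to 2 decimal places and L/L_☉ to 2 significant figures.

d = 1/p = 1000/54.0 mas = 18.52 pc
M = m − 5 log₁₀ d + 5 = 9.94 − 5·1.2676 + 5 = 8.602
M − M_☉ = 8.602 − 4.83 = 3.772
L/L_☉ = 10^(−0.4 × 3.772) = 0.03099

M ≈ 8.60; L/L_☉ ≈ 0.031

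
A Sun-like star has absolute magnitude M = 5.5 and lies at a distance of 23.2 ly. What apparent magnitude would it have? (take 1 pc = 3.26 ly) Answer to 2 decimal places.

m ≈ 4.76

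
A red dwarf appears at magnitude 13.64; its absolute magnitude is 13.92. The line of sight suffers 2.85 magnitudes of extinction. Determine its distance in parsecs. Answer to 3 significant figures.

d ≈ 2.37 pc

m − M = 5 log₁₀(d/10 pc) + A  ⇒  13.64 − (13.92) − 2.85 = 5 log₁₀(d/10)
-3.130 = 5 log₁₀(d/10)
log₁₀ d = (m − M − A)/5 + 1 = 0.3740
d = 10^0.3740 = 2.366 pc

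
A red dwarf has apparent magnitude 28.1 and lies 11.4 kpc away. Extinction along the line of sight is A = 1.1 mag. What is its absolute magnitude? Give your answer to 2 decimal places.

M ≈ 11.72

d = 11.4 kpc = 11400 pc
5 log₁₀(d/10 pc) = 5 log₁₀(11400) − 5 = 15.285
M = m − 5 log₁₀(d/10) − A = 28.1 − 15.285 − 1.1 = 11.715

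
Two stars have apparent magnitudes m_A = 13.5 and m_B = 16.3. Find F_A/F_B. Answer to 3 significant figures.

F_A/F_B ≈ 13.2

Δm = 13.5 − (16.3) = -2.8
Flux ratio = 10^(−0.4 Δm) = 10^(−0.4 × -2.8) = 10^1.120 = 13.18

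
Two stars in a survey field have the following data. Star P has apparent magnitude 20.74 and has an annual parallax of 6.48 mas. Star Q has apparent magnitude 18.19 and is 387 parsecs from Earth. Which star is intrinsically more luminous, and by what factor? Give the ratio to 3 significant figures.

Star Q is more luminous, by a factor of 65.9.

Star P: p = 6.48 mas = 6.48×10^-3″ → d = 1/p = 154.3 pc
Star P: M = m − 5 log₁₀ d + 5 = 20.74 − 5·2.1884 + 5 = 14.798
Star Q: M = m − 5 log₁₀ d + 5 = 18.19 − 5·2.5877 + 5 = 10.251
ΔM = M_P − M_Q = 14.798 − (10.251) = 4.546; smaller M is more luminous → Star Q.
L ratio = 10^(0.4 |ΔM|) = 10^1.819 = 65.85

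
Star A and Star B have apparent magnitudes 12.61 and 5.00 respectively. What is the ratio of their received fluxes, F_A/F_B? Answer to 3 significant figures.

F_A/F_B ≈ 9.04×10^-4

Δm = 12.61 − (5.00) = 7.61
Flux ratio = 10^(−0.4 Δm) = 10^(−0.4 × 7.61) = 10^-3.044 = 9.036×10^-4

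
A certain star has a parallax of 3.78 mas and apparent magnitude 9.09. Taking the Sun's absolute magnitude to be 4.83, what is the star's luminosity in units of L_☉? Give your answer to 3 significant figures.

d = 1/p = 1000/3.78 mas = 264.6 pc
M = m − 5 log₁₀ d + 5 = 9.09 − 5·2.4225 + 5 = 1.977
M − M_☉ = 1.977 − 4.83 = -2.853
L/L_☉ = 10^(−0.4 × -2.853) = 13.84

L/L_☉ ≈ 13.8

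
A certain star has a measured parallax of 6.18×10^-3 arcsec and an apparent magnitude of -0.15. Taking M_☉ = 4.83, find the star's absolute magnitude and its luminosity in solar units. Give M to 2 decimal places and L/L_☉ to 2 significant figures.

M ≈ -6.20; L/L_☉ ≈ 26000

d = 1/p = 1/6.18×10^-3″ = 161.8 pc
M = m − 5 log₁₀ d + 5 = -0.15 − 5·2.2090 + 5 = -6.195
M − M_☉ = -6.195 − 4.83 = -11.025
L/L_☉ = 10^(−0.4 × -11.025) = 25710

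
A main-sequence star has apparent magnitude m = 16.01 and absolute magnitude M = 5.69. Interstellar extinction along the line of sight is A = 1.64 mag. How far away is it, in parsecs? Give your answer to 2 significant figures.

d ≈ 540 pc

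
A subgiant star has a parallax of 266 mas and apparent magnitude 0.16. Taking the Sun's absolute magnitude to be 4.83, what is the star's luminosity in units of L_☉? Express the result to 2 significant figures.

d = 1/p = 1000/266 mas = 3.759 pc
M = m − 5 log₁₀ d + 5 = 0.16 − 5·0.5751 + 5 = 2.284
M − M_☉ = 2.284 − 4.83 = -2.546
L/L_☉ = 10^(−0.4 × -2.546) = 10.43

L/L_☉ ≈ 10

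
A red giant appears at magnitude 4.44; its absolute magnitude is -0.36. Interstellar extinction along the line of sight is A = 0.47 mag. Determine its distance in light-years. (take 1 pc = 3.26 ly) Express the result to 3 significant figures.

d ≈ 239 ly

m − M = 5 log₁₀(d/10 pc) + A  ⇒  4.44 − (-0.36) − 0.47 = 5 log₁₀(d/10)
4.330 = 5 log₁₀(d/10)
log₁₀ d = (m − M − A)/5 + 1 = 1.8660
d = 10^1.8660 = 73.45 pc
= 239.5 ly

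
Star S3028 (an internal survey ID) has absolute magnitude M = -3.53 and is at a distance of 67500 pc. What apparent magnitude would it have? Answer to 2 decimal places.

m = M + 5 log₁₀ d − 5 = -3.53 + 5·4.8293 − 5 = 15.617

m ≈ 15.62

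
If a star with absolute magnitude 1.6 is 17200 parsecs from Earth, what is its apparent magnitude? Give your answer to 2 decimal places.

m ≈ 17.78

m = M + 5 log₁₀ d − 5 = 1.6 + 5·4.2355 − 5 = 17.778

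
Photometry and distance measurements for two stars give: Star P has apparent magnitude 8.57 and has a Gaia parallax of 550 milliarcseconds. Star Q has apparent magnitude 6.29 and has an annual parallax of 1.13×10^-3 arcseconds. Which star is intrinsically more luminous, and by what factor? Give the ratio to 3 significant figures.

Star Q is more luminous, by a factor of 1.93×10^6.

Star P: p = 550 mas = 0.550″ → d = 1/p = 1.818 pc
Star P: M = m − 5 log₁₀ d + 5 = 8.57 − 5·0.2596 + 5 = 12.272
Star Q: d = 1/p = 1/1.13×10^-3″ = 885.0 pc
Star Q: M = m − 5 log₁₀ d + 5 = 6.29 − 5·2.9469 + 5 = -3.445
ΔM = M_P − M_Q = 12.272 − (-3.445) = 15.716; smaller M is more luminous → Star Q.
L ratio = 10^(0.4 |ΔM|) = 10^6.287 = 1.934×10^6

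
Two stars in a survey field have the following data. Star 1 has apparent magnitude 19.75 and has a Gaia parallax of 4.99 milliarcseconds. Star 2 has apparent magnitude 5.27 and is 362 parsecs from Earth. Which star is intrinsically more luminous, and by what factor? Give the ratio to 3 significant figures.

Star 2 is more luminous, by a factor of 2.02×10^6.

Star 1: p = 4.99 mas = 4.99×10^-3″ → d = 1/p = 200.4 pc
Star 1: M = m − 5 log₁₀ d + 5 = 19.75 − 5·2.3019 + 5 = 13.241
Star 2: M = m − 5 log₁₀ d + 5 = 5.27 − 5·2.5587 + 5 = -2.524
ΔM = M_1 − M_2 = 13.241 − (-2.524) = 15.764; smaller M is more luminous → Star 2.
L ratio = 10^(0.4 |ΔM|) = 10^6.306 = 2.021×10^6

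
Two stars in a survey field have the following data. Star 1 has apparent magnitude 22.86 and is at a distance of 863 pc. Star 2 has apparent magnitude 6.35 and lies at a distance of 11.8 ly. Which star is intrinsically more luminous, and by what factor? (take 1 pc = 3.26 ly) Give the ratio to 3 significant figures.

Star 1: M = m − 5 log₁₀ d + 5 = 22.86 − 5·2.9360 + 5 = 13.180
Star 2: d = 11.8 ly / 3.26 = 3.620 pc
Star 2: M = m − 5 log₁₀ d + 5 = 6.35 − 5·0.5587 + 5 = 8.557
ΔM = M_1 − M_2 = 13.180 − (8.557) = 4.623; smaller M is more luminous → Star 2.
L ratio = 10^(0.4 |ΔM|) = 10^1.849 = 70.68

Star 2 is more luminous, by a factor of 70.7.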